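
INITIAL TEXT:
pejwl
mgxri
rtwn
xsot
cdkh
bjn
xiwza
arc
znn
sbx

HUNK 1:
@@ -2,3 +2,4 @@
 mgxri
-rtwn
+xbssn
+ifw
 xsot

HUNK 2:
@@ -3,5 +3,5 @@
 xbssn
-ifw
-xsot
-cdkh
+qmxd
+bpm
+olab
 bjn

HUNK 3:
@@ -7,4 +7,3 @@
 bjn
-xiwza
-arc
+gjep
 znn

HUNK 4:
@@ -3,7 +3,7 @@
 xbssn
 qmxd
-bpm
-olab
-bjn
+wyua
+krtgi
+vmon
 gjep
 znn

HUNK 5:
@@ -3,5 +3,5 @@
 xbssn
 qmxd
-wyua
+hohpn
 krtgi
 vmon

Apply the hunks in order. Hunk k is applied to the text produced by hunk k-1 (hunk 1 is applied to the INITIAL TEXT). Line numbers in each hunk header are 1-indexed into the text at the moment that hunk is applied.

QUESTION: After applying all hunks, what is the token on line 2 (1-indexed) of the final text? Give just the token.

Hunk 1: at line 2 remove [rtwn] add [xbssn,ifw] -> 11 lines: pejwl mgxri xbssn ifw xsot cdkh bjn xiwza arc znn sbx
Hunk 2: at line 3 remove [ifw,xsot,cdkh] add [qmxd,bpm,olab] -> 11 lines: pejwl mgxri xbssn qmxd bpm olab bjn xiwza arc znn sbx
Hunk 3: at line 7 remove [xiwza,arc] add [gjep] -> 10 lines: pejwl mgxri xbssn qmxd bpm olab bjn gjep znn sbx
Hunk 4: at line 3 remove [bpm,olab,bjn] add [wyua,krtgi,vmon] -> 10 lines: pejwl mgxri xbssn qmxd wyua krtgi vmon gjep znn sbx
Hunk 5: at line 3 remove [wyua] add [hohpn] -> 10 lines: pejwl mgxri xbssn qmxd hohpn krtgi vmon gjep znn sbx
Final line 2: mgxri

Answer: mgxri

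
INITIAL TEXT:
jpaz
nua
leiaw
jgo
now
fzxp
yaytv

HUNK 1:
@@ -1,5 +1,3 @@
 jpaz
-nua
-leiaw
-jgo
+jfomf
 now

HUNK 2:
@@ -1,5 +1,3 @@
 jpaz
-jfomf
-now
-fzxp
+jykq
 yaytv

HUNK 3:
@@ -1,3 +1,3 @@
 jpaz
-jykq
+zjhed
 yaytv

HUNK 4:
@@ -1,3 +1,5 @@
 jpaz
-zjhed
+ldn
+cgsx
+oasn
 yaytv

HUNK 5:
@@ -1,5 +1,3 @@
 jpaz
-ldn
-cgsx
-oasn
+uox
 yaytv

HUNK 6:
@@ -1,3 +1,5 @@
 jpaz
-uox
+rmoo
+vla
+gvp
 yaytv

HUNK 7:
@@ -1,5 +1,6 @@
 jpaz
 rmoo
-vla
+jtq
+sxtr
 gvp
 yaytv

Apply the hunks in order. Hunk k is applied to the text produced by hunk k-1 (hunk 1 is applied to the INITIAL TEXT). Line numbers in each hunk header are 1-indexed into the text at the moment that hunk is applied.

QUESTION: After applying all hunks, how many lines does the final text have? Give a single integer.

Hunk 1: at line 1 remove [nua,leiaw,jgo] add [jfomf] -> 5 lines: jpaz jfomf now fzxp yaytv
Hunk 2: at line 1 remove [jfomf,now,fzxp] add [jykq] -> 3 lines: jpaz jykq yaytv
Hunk 3: at line 1 remove [jykq] add [zjhed] -> 3 lines: jpaz zjhed yaytv
Hunk 4: at line 1 remove [zjhed] add [ldn,cgsx,oasn] -> 5 lines: jpaz ldn cgsx oasn yaytv
Hunk 5: at line 1 remove [ldn,cgsx,oasn] add [uox] -> 3 lines: jpaz uox yaytv
Hunk 6: at line 1 remove [uox] add [rmoo,vla,gvp] -> 5 lines: jpaz rmoo vla gvp yaytv
Hunk 7: at line 1 remove [vla] add [jtq,sxtr] -> 6 lines: jpaz rmoo jtq sxtr gvp yaytv
Final line count: 6

Answer: 6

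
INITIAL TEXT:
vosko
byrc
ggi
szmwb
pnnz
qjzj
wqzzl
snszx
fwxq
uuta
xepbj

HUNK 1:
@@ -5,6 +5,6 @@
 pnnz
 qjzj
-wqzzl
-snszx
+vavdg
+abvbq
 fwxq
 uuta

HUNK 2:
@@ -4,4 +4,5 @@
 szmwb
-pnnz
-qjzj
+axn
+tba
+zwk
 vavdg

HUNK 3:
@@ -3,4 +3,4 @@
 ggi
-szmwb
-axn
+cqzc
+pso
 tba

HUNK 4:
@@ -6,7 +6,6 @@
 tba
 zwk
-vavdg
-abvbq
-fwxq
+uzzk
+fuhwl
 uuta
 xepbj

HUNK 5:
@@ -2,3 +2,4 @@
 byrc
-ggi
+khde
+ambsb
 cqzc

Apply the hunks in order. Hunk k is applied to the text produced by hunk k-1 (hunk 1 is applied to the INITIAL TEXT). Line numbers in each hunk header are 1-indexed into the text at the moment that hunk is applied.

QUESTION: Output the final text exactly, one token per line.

Hunk 1: at line 5 remove [wqzzl,snszx] add [vavdg,abvbq] -> 11 lines: vosko byrc ggi szmwb pnnz qjzj vavdg abvbq fwxq uuta xepbj
Hunk 2: at line 4 remove [pnnz,qjzj] add [axn,tba,zwk] -> 12 lines: vosko byrc ggi szmwb axn tba zwk vavdg abvbq fwxq uuta xepbj
Hunk 3: at line 3 remove [szmwb,axn] add [cqzc,pso] -> 12 lines: vosko byrc ggi cqzc pso tba zwk vavdg abvbq fwxq uuta xepbj
Hunk 4: at line 6 remove [vavdg,abvbq,fwxq] add [uzzk,fuhwl] -> 11 lines: vosko byrc ggi cqzc pso tba zwk uzzk fuhwl uuta xepbj
Hunk 5: at line 2 remove [ggi] add [khde,ambsb] -> 12 lines: vosko byrc khde ambsb cqzc pso tba zwk uzzk fuhwl uuta xepbj

Answer: vosko
byrc
khde
ambsb
cqzc
pso
tba
zwk
uzzk
fuhwl
uuta
xepbj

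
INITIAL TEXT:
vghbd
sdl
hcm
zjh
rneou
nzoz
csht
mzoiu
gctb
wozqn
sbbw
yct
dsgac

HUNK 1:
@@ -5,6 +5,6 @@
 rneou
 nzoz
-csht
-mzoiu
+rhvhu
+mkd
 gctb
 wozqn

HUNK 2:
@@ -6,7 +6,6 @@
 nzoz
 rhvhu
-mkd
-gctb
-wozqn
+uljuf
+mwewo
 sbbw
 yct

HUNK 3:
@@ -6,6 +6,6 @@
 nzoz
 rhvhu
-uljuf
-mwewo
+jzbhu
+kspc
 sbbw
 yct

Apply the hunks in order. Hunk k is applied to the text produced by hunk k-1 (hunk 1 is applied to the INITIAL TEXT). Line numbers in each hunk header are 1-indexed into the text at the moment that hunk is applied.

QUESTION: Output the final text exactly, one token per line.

Answer: vghbd
sdl
hcm
zjh
rneou
nzoz
rhvhu
jzbhu
kspc
sbbw
yct
dsgac

Derivation:
Hunk 1: at line 5 remove [csht,mzoiu] add [rhvhu,mkd] -> 13 lines: vghbd sdl hcm zjh rneou nzoz rhvhu mkd gctb wozqn sbbw yct dsgac
Hunk 2: at line 6 remove [mkd,gctb,wozqn] add [uljuf,mwewo] -> 12 lines: vghbd sdl hcm zjh rneou nzoz rhvhu uljuf mwewo sbbw yct dsgac
Hunk 3: at line 6 remove [uljuf,mwewo] add [jzbhu,kspc] -> 12 lines: vghbd sdl hcm zjh rneou nzoz rhvhu jzbhu kspc sbbw yct dsgac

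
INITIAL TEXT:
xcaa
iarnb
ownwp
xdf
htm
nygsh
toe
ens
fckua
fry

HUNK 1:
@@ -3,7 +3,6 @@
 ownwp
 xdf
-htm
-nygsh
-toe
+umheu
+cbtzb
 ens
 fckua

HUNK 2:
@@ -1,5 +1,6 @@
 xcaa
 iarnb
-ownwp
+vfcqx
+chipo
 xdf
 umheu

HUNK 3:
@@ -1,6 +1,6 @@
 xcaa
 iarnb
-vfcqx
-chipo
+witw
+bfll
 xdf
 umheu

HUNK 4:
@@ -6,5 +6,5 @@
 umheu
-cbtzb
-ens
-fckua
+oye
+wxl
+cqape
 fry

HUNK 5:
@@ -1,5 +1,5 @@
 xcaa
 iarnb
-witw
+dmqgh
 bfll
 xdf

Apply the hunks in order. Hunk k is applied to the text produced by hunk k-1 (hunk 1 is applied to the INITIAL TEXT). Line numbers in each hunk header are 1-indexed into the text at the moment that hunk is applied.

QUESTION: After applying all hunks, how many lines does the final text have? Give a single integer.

Hunk 1: at line 3 remove [htm,nygsh,toe] add [umheu,cbtzb] -> 9 lines: xcaa iarnb ownwp xdf umheu cbtzb ens fckua fry
Hunk 2: at line 1 remove [ownwp] add [vfcqx,chipo] -> 10 lines: xcaa iarnb vfcqx chipo xdf umheu cbtzb ens fckua fry
Hunk 3: at line 1 remove [vfcqx,chipo] add [witw,bfll] -> 10 lines: xcaa iarnb witw bfll xdf umheu cbtzb ens fckua fry
Hunk 4: at line 6 remove [cbtzb,ens,fckua] add [oye,wxl,cqape] -> 10 lines: xcaa iarnb witw bfll xdf umheu oye wxl cqape fry
Hunk 5: at line 1 remove [witw] add [dmqgh] -> 10 lines: xcaa iarnb dmqgh bfll xdf umheu oye wxl cqape fry
Final line count: 10

Answer: 10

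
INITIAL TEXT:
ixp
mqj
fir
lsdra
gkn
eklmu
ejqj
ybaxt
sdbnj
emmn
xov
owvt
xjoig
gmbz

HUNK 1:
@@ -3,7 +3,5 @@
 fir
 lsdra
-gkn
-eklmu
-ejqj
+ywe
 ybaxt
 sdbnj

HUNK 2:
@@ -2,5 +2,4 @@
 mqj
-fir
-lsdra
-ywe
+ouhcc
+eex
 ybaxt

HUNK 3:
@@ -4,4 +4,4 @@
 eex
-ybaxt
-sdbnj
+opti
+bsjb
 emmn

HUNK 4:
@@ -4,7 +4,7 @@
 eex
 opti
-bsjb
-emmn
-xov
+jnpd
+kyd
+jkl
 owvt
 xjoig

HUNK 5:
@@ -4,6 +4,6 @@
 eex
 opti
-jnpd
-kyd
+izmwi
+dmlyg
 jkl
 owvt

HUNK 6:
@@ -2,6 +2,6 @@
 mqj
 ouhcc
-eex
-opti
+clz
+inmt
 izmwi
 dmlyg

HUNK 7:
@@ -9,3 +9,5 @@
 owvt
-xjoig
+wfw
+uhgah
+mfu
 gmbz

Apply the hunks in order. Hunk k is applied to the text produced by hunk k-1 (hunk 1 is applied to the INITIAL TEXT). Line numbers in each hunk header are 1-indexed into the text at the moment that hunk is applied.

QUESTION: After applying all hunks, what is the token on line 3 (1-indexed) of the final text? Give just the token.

Answer: ouhcc

Derivation:
Hunk 1: at line 3 remove [gkn,eklmu,ejqj] add [ywe] -> 12 lines: ixp mqj fir lsdra ywe ybaxt sdbnj emmn xov owvt xjoig gmbz
Hunk 2: at line 2 remove [fir,lsdra,ywe] add [ouhcc,eex] -> 11 lines: ixp mqj ouhcc eex ybaxt sdbnj emmn xov owvt xjoig gmbz
Hunk 3: at line 4 remove [ybaxt,sdbnj] add [opti,bsjb] -> 11 lines: ixp mqj ouhcc eex opti bsjb emmn xov owvt xjoig gmbz
Hunk 4: at line 4 remove [bsjb,emmn,xov] add [jnpd,kyd,jkl] -> 11 lines: ixp mqj ouhcc eex opti jnpd kyd jkl owvt xjoig gmbz
Hunk 5: at line 4 remove [jnpd,kyd] add [izmwi,dmlyg] -> 11 lines: ixp mqj ouhcc eex opti izmwi dmlyg jkl owvt xjoig gmbz
Hunk 6: at line 2 remove [eex,opti] add [clz,inmt] -> 11 lines: ixp mqj ouhcc clz inmt izmwi dmlyg jkl owvt xjoig gmbz
Hunk 7: at line 9 remove [xjoig] add [wfw,uhgah,mfu] -> 13 lines: ixp mqj ouhcc clz inmt izmwi dmlyg jkl owvt wfw uhgah mfu gmbz
Final line 3: ouhcc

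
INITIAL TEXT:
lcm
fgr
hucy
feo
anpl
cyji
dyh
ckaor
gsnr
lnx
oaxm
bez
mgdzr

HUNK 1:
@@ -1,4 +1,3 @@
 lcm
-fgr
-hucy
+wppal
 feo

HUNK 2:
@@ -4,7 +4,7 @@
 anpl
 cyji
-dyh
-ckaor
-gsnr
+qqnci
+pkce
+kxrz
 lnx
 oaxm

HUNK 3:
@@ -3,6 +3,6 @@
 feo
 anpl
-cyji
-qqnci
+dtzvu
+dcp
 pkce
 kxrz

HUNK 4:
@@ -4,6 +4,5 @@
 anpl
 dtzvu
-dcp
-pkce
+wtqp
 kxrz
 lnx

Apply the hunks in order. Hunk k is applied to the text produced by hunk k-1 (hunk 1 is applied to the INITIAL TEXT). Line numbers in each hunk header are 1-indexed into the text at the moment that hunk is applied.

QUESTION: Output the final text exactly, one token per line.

Answer: lcm
wppal
feo
anpl
dtzvu
wtqp
kxrz
lnx
oaxm
bez
mgdzr

Derivation:
Hunk 1: at line 1 remove [fgr,hucy] add [wppal] -> 12 lines: lcm wppal feo anpl cyji dyh ckaor gsnr lnx oaxm bez mgdzr
Hunk 2: at line 4 remove [dyh,ckaor,gsnr] add [qqnci,pkce,kxrz] -> 12 lines: lcm wppal feo anpl cyji qqnci pkce kxrz lnx oaxm bez mgdzr
Hunk 3: at line 3 remove [cyji,qqnci] add [dtzvu,dcp] -> 12 lines: lcm wppal feo anpl dtzvu dcp pkce kxrz lnx oaxm bez mgdzr
Hunk 4: at line 4 remove [dcp,pkce] add [wtqp] -> 11 lines: lcm wppal feo anpl dtzvu wtqp kxrz lnx oaxm bez mgdzr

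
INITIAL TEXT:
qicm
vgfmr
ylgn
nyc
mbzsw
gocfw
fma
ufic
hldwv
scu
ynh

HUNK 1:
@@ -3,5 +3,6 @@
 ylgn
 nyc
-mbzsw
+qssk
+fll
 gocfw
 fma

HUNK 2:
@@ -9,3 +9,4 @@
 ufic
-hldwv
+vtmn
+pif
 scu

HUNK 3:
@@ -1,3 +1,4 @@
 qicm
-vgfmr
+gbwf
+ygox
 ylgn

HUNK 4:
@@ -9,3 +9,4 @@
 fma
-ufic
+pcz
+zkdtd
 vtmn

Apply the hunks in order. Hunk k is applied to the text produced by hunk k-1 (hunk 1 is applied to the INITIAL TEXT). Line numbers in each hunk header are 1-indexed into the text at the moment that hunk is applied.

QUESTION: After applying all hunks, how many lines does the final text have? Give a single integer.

Answer: 15

Derivation:
Hunk 1: at line 3 remove [mbzsw] add [qssk,fll] -> 12 lines: qicm vgfmr ylgn nyc qssk fll gocfw fma ufic hldwv scu ynh
Hunk 2: at line 9 remove [hldwv] add [vtmn,pif] -> 13 lines: qicm vgfmr ylgn nyc qssk fll gocfw fma ufic vtmn pif scu ynh
Hunk 3: at line 1 remove [vgfmr] add [gbwf,ygox] -> 14 lines: qicm gbwf ygox ylgn nyc qssk fll gocfw fma ufic vtmn pif scu ynh
Hunk 4: at line 9 remove [ufic] add [pcz,zkdtd] -> 15 lines: qicm gbwf ygox ylgn nyc qssk fll gocfw fma pcz zkdtd vtmn pif scu ynh
Final line count: 15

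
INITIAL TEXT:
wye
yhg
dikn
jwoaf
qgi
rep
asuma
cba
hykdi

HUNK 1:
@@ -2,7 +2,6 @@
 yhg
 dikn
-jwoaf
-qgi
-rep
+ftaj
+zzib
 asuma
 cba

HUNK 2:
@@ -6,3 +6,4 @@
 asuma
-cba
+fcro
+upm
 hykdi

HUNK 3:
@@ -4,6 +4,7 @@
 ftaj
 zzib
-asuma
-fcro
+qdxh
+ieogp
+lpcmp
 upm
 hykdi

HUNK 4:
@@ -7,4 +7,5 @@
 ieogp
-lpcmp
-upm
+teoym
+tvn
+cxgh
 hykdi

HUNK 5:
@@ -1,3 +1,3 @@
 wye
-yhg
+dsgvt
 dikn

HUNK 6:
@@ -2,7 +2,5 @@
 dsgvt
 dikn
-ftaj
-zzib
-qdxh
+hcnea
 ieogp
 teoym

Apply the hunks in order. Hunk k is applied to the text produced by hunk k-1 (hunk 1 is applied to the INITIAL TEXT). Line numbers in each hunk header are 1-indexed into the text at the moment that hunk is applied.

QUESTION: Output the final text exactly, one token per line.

Hunk 1: at line 2 remove [jwoaf,qgi,rep] add [ftaj,zzib] -> 8 lines: wye yhg dikn ftaj zzib asuma cba hykdi
Hunk 2: at line 6 remove [cba] add [fcro,upm] -> 9 lines: wye yhg dikn ftaj zzib asuma fcro upm hykdi
Hunk 3: at line 4 remove [asuma,fcro] add [qdxh,ieogp,lpcmp] -> 10 lines: wye yhg dikn ftaj zzib qdxh ieogp lpcmp upm hykdi
Hunk 4: at line 7 remove [lpcmp,upm] add [teoym,tvn,cxgh] -> 11 lines: wye yhg dikn ftaj zzib qdxh ieogp teoym tvn cxgh hykdi
Hunk 5: at line 1 remove [yhg] add [dsgvt] -> 11 lines: wye dsgvt dikn ftaj zzib qdxh ieogp teoym tvn cxgh hykdi
Hunk 6: at line 2 remove [ftaj,zzib,qdxh] add [hcnea] -> 9 lines: wye dsgvt dikn hcnea ieogp teoym tvn cxgh hykdi

Answer: wye
dsgvt
dikn
hcnea
ieogp
teoym
tvn
cxgh
hykdi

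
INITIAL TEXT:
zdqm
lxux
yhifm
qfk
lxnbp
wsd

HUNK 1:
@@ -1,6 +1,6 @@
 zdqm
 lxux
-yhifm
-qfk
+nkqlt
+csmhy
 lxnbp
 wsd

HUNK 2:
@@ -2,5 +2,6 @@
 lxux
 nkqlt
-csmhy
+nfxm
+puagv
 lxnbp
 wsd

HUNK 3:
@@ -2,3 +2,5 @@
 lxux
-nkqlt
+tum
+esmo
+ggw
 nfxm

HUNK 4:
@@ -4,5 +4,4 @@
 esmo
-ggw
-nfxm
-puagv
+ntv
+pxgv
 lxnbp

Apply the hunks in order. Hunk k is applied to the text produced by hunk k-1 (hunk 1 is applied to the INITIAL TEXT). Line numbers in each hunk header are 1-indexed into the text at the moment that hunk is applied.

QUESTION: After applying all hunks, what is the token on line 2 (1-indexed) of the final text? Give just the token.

Hunk 1: at line 1 remove [yhifm,qfk] add [nkqlt,csmhy] -> 6 lines: zdqm lxux nkqlt csmhy lxnbp wsd
Hunk 2: at line 2 remove [csmhy] add [nfxm,puagv] -> 7 lines: zdqm lxux nkqlt nfxm puagv lxnbp wsd
Hunk 3: at line 2 remove [nkqlt] add [tum,esmo,ggw] -> 9 lines: zdqm lxux tum esmo ggw nfxm puagv lxnbp wsd
Hunk 4: at line 4 remove [ggw,nfxm,puagv] add [ntv,pxgv] -> 8 lines: zdqm lxux tum esmo ntv pxgv lxnbp wsd
Final line 2: lxux

Answer: lxux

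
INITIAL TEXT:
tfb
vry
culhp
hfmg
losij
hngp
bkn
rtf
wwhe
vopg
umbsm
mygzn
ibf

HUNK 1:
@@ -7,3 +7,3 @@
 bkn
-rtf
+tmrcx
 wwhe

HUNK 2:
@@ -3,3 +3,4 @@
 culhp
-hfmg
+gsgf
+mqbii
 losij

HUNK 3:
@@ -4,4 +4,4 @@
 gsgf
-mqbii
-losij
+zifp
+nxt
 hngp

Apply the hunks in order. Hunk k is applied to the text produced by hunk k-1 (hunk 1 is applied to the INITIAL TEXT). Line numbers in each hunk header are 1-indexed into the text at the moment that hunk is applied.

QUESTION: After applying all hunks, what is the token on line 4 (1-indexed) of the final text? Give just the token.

Answer: gsgf

Derivation:
Hunk 1: at line 7 remove [rtf] add [tmrcx] -> 13 lines: tfb vry culhp hfmg losij hngp bkn tmrcx wwhe vopg umbsm mygzn ibf
Hunk 2: at line 3 remove [hfmg] add [gsgf,mqbii] -> 14 lines: tfb vry culhp gsgf mqbii losij hngp bkn tmrcx wwhe vopg umbsm mygzn ibf
Hunk 3: at line 4 remove [mqbii,losij] add [zifp,nxt] -> 14 lines: tfb vry culhp gsgf zifp nxt hngp bkn tmrcx wwhe vopg umbsm mygzn ibf
Final line 4: gsgf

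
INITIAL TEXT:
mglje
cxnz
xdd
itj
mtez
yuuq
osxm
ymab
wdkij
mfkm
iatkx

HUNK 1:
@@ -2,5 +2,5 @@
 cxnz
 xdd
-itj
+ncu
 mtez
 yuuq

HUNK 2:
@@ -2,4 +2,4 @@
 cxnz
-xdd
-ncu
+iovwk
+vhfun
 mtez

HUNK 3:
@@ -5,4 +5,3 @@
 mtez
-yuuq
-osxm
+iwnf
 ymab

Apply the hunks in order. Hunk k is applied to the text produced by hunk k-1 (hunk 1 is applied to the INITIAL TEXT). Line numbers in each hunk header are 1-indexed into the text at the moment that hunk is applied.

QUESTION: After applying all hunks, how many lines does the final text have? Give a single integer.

Answer: 10

Derivation:
Hunk 1: at line 2 remove [itj] add [ncu] -> 11 lines: mglje cxnz xdd ncu mtez yuuq osxm ymab wdkij mfkm iatkx
Hunk 2: at line 2 remove [xdd,ncu] add [iovwk,vhfun] -> 11 lines: mglje cxnz iovwk vhfun mtez yuuq osxm ymab wdkij mfkm iatkx
Hunk 3: at line 5 remove [yuuq,osxm] add [iwnf] -> 10 lines: mglje cxnz iovwk vhfun mtez iwnf ymab wdkij mfkm iatkx
Final line count: 10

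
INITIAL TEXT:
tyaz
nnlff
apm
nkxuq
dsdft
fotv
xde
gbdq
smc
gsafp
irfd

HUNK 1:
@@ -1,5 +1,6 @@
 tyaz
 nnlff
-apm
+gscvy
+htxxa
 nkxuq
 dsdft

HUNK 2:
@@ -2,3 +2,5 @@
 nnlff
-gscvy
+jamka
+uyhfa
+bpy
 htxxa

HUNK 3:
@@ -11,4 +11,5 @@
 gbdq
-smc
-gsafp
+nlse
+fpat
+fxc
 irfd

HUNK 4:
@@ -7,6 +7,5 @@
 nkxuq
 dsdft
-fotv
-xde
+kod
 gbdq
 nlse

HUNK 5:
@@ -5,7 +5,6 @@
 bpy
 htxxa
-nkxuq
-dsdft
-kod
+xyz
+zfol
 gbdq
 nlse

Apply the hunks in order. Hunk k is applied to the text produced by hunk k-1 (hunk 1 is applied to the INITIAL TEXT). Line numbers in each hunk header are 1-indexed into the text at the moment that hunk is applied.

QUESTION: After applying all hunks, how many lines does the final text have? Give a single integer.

Hunk 1: at line 1 remove [apm] add [gscvy,htxxa] -> 12 lines: tyaz nnlff gscvy htxxa nkxuq dsdft fotv xde gbdq smc gsafp irfd
Hunk 2: at line 2 remove [gscvy] add [jamka,uyhfa,bpy] -> 14 lines: tyaz nnlff jamka uyhfa bpy htxxa nkxuq dsdft fotv xde gbdq smc gsafp irfd
Hunk 3: at line 11 remove [smc,gsafp] add [nlse,fpat,fxc] -> 15 lines: tyaz nnlff jamka uyhfa bpy htxxa nkxuq dsdft fotv xde gbdq nlse fpat fxc irfd
Hunk 4: at line 7 remove [fotv,xde] add [kod] -> 14 lines: tyaz nnlff jamka uyhfa bpy htxxa nkxuq dsdft kod gbdq nlse fpat fxc irfd
Hunk 5: at line 5 remove [nkxuq,dsdft,kod] add [xyz,zfol] -> 13 lines: tyaz nnlff jamka uyhfa bpy htxxa xyz zfol gbdq nlse fpat fxc irfd
Final line count: 13

Answer: 13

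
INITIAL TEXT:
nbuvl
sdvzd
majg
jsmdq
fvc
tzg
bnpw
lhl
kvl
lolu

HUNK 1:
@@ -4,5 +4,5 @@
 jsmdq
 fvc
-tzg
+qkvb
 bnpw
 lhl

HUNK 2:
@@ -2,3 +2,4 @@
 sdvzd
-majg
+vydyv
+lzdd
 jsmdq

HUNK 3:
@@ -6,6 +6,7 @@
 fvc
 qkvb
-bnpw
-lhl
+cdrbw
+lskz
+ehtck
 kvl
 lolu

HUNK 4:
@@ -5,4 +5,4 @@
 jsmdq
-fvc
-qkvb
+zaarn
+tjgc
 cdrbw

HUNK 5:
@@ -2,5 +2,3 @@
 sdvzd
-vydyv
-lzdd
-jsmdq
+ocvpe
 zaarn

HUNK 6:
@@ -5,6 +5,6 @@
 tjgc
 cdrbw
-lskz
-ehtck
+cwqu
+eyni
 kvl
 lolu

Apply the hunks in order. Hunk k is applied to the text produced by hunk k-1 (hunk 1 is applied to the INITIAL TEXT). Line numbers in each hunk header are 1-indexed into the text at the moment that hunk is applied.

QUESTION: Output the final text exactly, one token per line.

Hunk 1: at line 4 remove [tzg] add [qkvb] -> 10 lines: nbuvl sdvzd majg jsmdq fvc qkvb bnpw lhl kvl lolu
Hunk 2: at line 2 remove [majg] add [vydyv,lzdd] -> 11 lines: nbuvl sdvzd vydyv lzdd jsmdq fvc qkvb bnpw lhl kvl lolu
Hunk 3: at line 6 remove [bnpw,lhl] add [cdrbw,lskz,ehtck] -> 12 lines: nbuvl sdvzd vydyv lzdd jsmdq fvc qkvb cdrbw lskz ehtck kvl lolu
Hunk 4: at line 5 remove [fvc,qkvb] add [zaarn,tjgc] -> 12 lines: nbuvl sdvzd vydyv lzdd jsmdq zaarn tjgc cdrbw lskz ehtck kvl lolu
Hunk 5: at line 2 remove [vydyv,lzdd,jsmdq] add [ocvpe] -> 10 lines: nbuvl sdvzd ocvpe zaarn tjgc cdrbw lskz ehtck kvl lolu
Hunk 6: at line 5 remove [lskz,ehtck] add [cwqu,eyni] -> 10 lines: nbuvl sdvzd ocvpe zaarn tjgc cdrbw cwqu eyni kvl lolu

Answer: nbuvl
sdvzd
ocvpe
zaarn
tjgc
cdrbw
cwqu
eyni
kvl
lolu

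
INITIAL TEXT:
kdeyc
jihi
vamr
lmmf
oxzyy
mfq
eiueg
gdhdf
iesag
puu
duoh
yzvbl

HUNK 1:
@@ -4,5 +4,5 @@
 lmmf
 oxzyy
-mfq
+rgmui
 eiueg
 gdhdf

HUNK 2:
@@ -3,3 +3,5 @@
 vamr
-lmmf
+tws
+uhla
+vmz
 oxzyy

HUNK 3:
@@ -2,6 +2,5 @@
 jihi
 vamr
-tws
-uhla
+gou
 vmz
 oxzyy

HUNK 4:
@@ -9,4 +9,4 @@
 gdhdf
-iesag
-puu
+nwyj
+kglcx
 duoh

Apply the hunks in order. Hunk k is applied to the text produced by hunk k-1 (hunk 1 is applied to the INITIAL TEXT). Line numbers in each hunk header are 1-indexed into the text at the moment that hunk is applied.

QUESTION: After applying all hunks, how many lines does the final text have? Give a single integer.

Hunk 1: at line 4 remove [mfq] add [rgmui] -> 12 lines: kdeyc jihi vamr lmmf oxzyy rgmui eiueg gdhdf iesag puu duoh yzvbl
Hunk 2: at line 3 remove [lmmf] add [tws,uhla,vmz] -> 14 lines: kdeyc jihi vamr tws uhla vmz oxzyy rgmui eiueg gdhdf iesag puu duoh yzvbl
Hunk 3: at line 2 remove [tws,uhla] add [gou] -> 13 lines: kdeyc jihi vamr gou vmz oxzyy rgmui eiueg gdhdf iesag puu duoh yzvbl
Hunk 4: at line 9 remove [iesag,puu] add [nwyj,kglcx] -> 13 lines: kdeyc jihi vamr gou vmz oxzyy rgmui eiueg gdhdf nwyj kglcx duoh yzvbl
Final line count: 13

Answer: 13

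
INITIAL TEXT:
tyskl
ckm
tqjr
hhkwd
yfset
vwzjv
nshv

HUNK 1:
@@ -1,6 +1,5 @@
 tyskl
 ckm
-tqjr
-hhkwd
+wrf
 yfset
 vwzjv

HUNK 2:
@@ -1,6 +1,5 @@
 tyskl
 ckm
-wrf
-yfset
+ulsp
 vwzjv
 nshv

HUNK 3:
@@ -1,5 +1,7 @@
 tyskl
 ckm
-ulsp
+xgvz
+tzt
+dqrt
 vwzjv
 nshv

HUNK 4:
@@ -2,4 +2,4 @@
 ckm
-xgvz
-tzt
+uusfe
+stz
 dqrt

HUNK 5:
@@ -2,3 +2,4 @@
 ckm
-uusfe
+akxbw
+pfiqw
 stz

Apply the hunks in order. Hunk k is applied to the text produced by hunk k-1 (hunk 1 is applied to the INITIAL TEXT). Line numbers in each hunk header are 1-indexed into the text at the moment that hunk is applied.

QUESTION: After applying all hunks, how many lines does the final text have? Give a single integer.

Hunk 1: at line 1 remove [tqjr,hhkwd] add [wrf] -> 6 lines: tyskl ckm wrf yfset vwzjv nshv
Hunk 2: at line 1 remove [wrf,yfset] add [ulsp] -> 5 lines: tyskl ckm ulsp vwzjv nshv
Hunk 3: at line 1 remove [ulsp] add [xgvz,tzt,dqrt] -> 7 lines: tyskl ckm xgvz tzt dqrt vwzjv nshv
Hunk 4: at line 2 remove [xgvz,tzt] add [uusfe,stz] -> 7 lines: tyskl ckm uusfe stz dqrt vwzjv nshv
Hunk 5: at line 2 remove [uusfe] add [akxbw,pfiqw] -> 8 lines: tyskl ckm akxbw pfiqw stz dqrt vwzjv nshv
Final line count: 8

Answer: 8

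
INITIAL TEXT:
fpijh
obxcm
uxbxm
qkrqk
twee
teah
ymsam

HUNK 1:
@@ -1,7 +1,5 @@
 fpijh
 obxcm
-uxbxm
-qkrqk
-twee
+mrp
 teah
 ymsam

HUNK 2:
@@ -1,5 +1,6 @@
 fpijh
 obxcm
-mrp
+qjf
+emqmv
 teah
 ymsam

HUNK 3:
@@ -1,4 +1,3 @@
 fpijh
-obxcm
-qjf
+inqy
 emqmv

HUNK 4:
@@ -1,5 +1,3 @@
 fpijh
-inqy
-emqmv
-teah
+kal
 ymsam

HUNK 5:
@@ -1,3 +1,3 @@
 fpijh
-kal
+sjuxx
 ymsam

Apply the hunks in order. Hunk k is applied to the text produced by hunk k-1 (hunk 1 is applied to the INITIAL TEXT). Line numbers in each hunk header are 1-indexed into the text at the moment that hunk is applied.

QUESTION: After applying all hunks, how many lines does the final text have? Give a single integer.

Hunk 1: at line 1 remove [uxbxm,qkrqk,twee] add [mrp] -> 5 lines: fpijh obxcm mrp teah ymsam
Hunk 2: at line 1 remove [mrp] add [qjf,emqmv] -> 6 lines: fpijh obxcm qjf emqmv teah ymsam
Hunk 3: at line 1 remove [obxcm,qjf] add [inqy] -> 5 lines: fpijh inqy emqmv teah ymsam
Hunk 4: at line 1 remove [inqy,emqmv,teah] add [kal] -> 3 lines: fpijh kal ymsam
Hunk 5: at line 1 remove [kal] add [sjuxx] -> 3 lines: fpijh sjuxx ymsam
Final line count: 3

Answer: 3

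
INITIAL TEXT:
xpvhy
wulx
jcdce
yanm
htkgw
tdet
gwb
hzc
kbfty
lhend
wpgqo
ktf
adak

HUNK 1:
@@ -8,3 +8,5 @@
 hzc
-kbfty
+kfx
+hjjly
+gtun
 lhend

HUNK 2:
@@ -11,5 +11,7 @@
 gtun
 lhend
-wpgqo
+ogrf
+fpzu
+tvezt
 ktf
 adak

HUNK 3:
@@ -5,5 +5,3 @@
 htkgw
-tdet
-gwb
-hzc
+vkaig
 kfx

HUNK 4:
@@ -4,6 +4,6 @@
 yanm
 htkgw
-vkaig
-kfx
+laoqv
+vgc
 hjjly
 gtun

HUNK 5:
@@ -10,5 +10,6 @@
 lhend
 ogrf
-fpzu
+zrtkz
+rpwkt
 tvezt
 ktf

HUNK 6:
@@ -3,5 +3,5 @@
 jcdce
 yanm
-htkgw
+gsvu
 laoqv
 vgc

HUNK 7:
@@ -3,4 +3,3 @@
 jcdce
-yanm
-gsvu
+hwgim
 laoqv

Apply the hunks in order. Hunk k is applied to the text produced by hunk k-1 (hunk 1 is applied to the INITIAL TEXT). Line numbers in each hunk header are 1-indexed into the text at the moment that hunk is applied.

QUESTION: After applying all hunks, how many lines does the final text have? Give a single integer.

Hunk 1: at line 8 remove [kbfty] add [kfx,hjjly,gtun] -> 15 lines: xpvhy wulx jcdce yanm htkgw tdet gwb hzc kfx hjjly gtun lhend wpgqo ktf adak
Hunk 2: at line 11 remove [wpgqo] add [ogrf,fpzu,tvezt] -> 17 lines: xpvhy wulx jcdce yanm htkgw tdet gwb hzc kfx hjjly gtun lhend ogrf fpzu tvezt ktf adak
Hunk 3: at line 5 remove [tdet,gwb,hzc] add [vkaig] -> 15 lines: xpvhy wulx jcdce yanm htkgw vkaig kfx hjjly gtun lhend ogrf fpzu tvezt ktf adak
Hunk 4: at line 4 remove [vkaig,kfx] add [laoqv,vgc] -> 15 lines: xpvhy wulx jcdce yanm htkgw laoqv vgc hjjly gtun lhend ogrf fpzu tvezt ktf adak
Hunk 5: at line 10 remove [fpzu] add [zrtkz,rpwkt] -> 16 lines: xpvhy wulx jcdce yanm htkgw laoqv vgc hjjly gtun lhend ogrf zrtkz rpwkt tvezt ktf adak
Hunk 6: at line 3 remove [htkgw] add [gsvu] -> 16 lines: xpvhy wulx jcdce yanm gsvu laoqv vgc hjjly gtun lhend ogrf zrtkz rpwkt tvezt ktf adak
Hunk 7: at line 3 remove [yanm,gsvu] add [hwgim] -> 15 lines: xpvhy wulx jcdce hwgim laoqv vgc hjjly gtun lhend ogrf zrtkz rpwkt tvezt ktf adak
Final line count: 15

Answer: 15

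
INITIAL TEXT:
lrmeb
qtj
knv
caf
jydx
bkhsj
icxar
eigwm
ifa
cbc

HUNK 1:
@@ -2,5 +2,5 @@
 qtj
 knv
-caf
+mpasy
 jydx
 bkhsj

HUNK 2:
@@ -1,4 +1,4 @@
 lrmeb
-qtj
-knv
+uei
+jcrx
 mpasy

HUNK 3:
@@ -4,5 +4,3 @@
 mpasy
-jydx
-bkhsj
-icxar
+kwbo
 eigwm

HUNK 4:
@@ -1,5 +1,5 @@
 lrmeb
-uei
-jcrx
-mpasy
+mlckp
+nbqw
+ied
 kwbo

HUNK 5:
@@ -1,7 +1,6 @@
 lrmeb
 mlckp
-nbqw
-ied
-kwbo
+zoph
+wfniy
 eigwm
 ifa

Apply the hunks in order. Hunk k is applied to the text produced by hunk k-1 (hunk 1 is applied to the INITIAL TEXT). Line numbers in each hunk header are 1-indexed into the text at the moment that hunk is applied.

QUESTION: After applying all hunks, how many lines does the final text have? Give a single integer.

Answer: 7

Derivation:
Hunk 1: at line 2 remove [caf] add [mpasy] -> 10 lines: lrmeb qtj knv mpasy jydx bkhsj icxar eigwm ifa cbc
Hunk 2: at line 1 remove [qtj,knv] add [uei,jcrx] -> 10 lines: lrmeb uei jcrx mpasy jydx bkhsj icxar eigwm ifa cbc
Hunk 3: at line 4 remove [jydx,bkhsj,icxar] add [kwbo] -> 8 lines: lrmeb uei jcrx mpasy kwbo eigwm ifa cbc
Hunk 4: at line 1 remove [uei,jcrx,mpasy] add [mlckp,nbqw,ied] -> 8 lines: lrmeb mlckp nbqw ied kwbo eigwm ifa cbc
Hunk 5: at line 1 remove [nbqw,ied,kwbo] add [zoph,wfniy] -> 7 lines: lrmeb mlckp zoph wfniy eigwm ifa cbc
Final line count: 7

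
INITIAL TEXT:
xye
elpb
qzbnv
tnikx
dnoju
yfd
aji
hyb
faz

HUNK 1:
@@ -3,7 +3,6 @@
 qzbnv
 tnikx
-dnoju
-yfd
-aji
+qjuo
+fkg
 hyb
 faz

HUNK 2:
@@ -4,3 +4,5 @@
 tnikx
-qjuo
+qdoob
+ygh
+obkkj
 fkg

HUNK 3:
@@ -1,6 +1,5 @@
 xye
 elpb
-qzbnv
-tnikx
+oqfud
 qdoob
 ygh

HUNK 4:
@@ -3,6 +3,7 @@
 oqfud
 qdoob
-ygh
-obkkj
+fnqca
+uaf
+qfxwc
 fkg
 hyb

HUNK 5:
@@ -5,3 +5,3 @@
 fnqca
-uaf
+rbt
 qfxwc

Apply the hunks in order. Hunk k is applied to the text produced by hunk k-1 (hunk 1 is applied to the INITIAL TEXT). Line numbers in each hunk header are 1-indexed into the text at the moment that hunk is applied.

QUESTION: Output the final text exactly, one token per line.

Hunk 1: at line 3 remove [dnoju,yfd,aji] add [qjuo,fkg] -> 8 lines: xye elpb qzbnv tnikx qjuo fkg hyb faz
Hunk 2: at line 4 remove [qjuo] add [qdoob,ygh,obkkj] -> 10 lines: xye elpb qzbnv tnikx qdoob ygh obkkj fkg hyb faz
Hunk 3: at line 1 remove [qzbnv,tnikx] add [oqfud] -> 9 lines: xye elpb oqfud qdoob ygh obkkj fkg hyb faz
Hunk 4: at line 3 remove [ygh,obkkj] add [fnqca,uaf,qfxwc] -> 10 lines: xye elpb oqfud qdoob fnqca uaf qfxwc fkg hyb faz
Hunk 5: at line 5 remove [uaf] add [rbt] -> 10 lines: xye elpb oqfud qdoob fnqca rbt qfxwc fkg hyb faz

Answer: xye
elpb
oqfud
qdoob
fnqca
rbt
qfxwc
fkg
hyb
faz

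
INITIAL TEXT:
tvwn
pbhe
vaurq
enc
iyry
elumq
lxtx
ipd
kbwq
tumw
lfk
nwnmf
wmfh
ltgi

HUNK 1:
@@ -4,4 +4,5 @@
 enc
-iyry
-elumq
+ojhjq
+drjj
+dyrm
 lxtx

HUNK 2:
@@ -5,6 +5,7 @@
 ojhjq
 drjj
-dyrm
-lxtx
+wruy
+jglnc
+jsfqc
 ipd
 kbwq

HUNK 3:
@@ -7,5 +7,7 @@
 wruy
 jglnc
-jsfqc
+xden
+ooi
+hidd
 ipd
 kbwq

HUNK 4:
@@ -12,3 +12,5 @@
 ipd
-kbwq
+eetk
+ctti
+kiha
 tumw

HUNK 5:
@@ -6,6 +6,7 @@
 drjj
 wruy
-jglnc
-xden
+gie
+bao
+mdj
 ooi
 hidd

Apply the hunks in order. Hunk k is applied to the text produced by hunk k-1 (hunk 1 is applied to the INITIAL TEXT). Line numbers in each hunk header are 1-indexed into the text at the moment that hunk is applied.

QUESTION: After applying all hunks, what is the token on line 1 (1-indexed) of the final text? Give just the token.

Hunk 1: at line 4 remove [iyry,elumq] add [ojhjq,drjj,dyrm] -> 15 lines: tvwn pbhe vaurq enc ojhjq drjj dyrm lxtx ipd kbwq tumw lfk nwnmf wmfh ltgi
Hunk 2: at line 5 remove [dyrm,lxtx] add [wruy,jglnc,jsfqc] -> 16 lines: tvwn pbhe vaurq enc ojhjq drjj wruy jglnc jsfqc ipd kbwq tumw lfk nwnmf wmfh ltgi
Hunk 3: at line 7 remove [jsfqc] add [xden,ooi,hidd] -> 18 lines: tvwn pbhe vaurq enc ojhjq drjj wruy jglnc xden ooi hidd ipd kbwq tumw lfk nwnmf wmfh ltgi
Hunk 4: at line 12 remove [kbwq] add [eetk,ctti,kiha] -> 20 lines: tvwn pbhe vaurq enc ojhjq drjj wruy jglnc xden ooi hidd ipd eetk ctti kiha tumw lfk nwnmf wmfh ltgi
Hunk 5: at line 6 remove [jglnc,xden] add [gie,bao,mdj] -> 21 lines: tvwn pbhe vaurq enc ojhjq drjj wruy gie bao mdj ooi hidd ipd eetk ctti kiha tumw lfk nwnmf wmfh ltgi
Final line 1: tvwn

Answer: tvwn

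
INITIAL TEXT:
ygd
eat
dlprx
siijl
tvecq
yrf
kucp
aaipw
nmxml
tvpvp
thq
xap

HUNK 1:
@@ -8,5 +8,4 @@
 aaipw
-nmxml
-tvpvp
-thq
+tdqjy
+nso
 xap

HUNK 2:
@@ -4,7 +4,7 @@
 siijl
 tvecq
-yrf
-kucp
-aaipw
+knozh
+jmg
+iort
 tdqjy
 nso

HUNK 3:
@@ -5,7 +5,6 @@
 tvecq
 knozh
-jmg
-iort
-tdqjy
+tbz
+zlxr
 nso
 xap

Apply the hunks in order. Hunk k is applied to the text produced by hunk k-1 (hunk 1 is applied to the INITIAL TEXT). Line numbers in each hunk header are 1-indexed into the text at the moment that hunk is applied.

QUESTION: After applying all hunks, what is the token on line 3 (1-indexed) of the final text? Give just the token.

Hunk 1: at line 8 remove [nmxml,tvpvp,thq] add [tdqjy,nso] -> 11 lines: ygd eat dlprx siijl tvecq yrf kucp aaipw tdqjy nso xap
Hunk 2: at line 4 remove [yrf,kucp,aaipw] add [knozh,jmg,iort] -> 11 lines: ygd eat dlprx siijl tvecq knozh jmg iort tdqjy nso xap
Hunk 3: at line 5 remove [jmg,iort,tdqjy] add [tbz,zlxr] -> 10 lines: ygd eat dlprx siijl tvecq knozh tbz zlxr nso xap
Final line 3: dlprx

Answer: dlprx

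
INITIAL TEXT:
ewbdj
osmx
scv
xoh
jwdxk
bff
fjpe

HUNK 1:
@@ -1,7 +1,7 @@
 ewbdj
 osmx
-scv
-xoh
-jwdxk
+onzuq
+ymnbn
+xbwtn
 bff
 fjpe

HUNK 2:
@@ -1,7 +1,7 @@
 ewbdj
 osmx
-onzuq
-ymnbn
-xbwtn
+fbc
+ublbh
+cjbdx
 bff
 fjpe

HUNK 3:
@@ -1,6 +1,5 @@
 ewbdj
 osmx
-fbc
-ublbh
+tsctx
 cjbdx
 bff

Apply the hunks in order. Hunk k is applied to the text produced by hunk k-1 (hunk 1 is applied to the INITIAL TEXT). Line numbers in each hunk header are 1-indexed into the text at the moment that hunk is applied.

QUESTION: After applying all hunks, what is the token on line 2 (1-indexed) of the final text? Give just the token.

Answer: osmx

Derivation:
Hunk 1: at line 1 remove [scv,xoh,jwdxk] add [onzuq,ymnbn,xbwtn] -> 7 lines: ewbdj osmx onzuq ymnbn xbwtn bff fjpe
Hunk 2: at line 1 remove [onzuq,ymnbn,xbwtn] add [fbc,ublbh,cjbdx] -> 7 lines: ewbdj osmx fbc ublbh cjbdx bff fjpe
Hunk 3: at line 1 remove [fbc,ublbh] add [tsctx] -> 6 lines: ewbdj osmx tsctx cjbdx bff fjpe
Final line 2: osmx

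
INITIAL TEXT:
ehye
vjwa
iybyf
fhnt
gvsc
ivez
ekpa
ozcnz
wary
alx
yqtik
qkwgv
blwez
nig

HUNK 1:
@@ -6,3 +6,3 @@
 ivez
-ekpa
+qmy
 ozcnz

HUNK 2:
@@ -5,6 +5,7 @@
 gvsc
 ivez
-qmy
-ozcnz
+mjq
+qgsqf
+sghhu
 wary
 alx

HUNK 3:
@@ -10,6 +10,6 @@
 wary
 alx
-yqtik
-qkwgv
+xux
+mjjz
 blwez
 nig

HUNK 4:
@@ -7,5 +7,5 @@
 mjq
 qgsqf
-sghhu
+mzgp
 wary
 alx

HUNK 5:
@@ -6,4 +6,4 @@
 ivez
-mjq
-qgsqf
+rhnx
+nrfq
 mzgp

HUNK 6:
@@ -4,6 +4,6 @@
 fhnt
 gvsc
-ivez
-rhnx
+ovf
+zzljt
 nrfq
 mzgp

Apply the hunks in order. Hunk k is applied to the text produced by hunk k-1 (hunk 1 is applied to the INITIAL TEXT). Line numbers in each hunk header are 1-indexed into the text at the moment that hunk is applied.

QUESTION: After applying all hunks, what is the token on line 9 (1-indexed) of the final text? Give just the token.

Hunk 1: at line 6 remove [ekpa] add [qmy] -> 14 lines: ehye vjwa iybyf fhnt gvsc ivez qmy ozcnz wary alx yqtik qkwgv blwez nig
Hunk 2: at line 5 remove [qmy,ozcnz] add [mjq,qgsqf,sghhu] -> 15 lines: ehye vjwa iybyf fhnt gvsc ivez mjq qgsqf sghhu wary alx yqtik qkwgv blwez nig
Hunk 3: at line 10 remove [yqtik,qkwgv] add [xux,mjjz] -> 15 lines: ehye vjwa iybyf fhnt gvsc ivez mjq qgsqf sghhu wary alx xux mjjz blwez nig
Hunk 4: at line 7 remove [sghhu] add [mzgp] -> 15 lines: ehye vjwa iybyf fhnt gvsc ivez mjq qgsqf mzgp wary alx xux mjjz blwez nig
Hunk 5: at line 6 remove [mjq,qgsqf] add [rhnx,nrfq] -> 15 lines: ehye vjwa iybyf fhnt gvsc ivez rhnx nrfq mzgp wary alx xux mjjz blwez nig
Hunk 6: at line 4 remove [ivez,rhnx] add [ovf,zzljt] -> 15 lines: ehye vjwa iybyf fhnt gvsc ovf zzljt nrfq mzgp wary alx xux mjjz blwez nig
Final line 9: mzgp

Answer: mzgp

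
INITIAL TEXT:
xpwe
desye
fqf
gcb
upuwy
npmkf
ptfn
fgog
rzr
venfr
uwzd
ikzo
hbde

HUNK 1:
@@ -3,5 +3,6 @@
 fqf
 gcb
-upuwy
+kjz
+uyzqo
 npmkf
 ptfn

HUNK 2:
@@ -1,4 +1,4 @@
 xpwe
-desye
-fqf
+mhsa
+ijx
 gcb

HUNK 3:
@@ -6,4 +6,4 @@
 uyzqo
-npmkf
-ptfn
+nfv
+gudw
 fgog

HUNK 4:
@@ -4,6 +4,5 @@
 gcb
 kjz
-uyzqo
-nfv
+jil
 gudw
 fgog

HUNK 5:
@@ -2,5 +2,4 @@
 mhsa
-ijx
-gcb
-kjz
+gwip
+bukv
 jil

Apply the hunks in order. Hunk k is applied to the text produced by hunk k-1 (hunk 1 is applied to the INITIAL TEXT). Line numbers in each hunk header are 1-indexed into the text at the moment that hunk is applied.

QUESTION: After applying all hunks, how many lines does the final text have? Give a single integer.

Answer: 12

Derivation:
Hunk 1: at line 3 remove [upuwy] add [kjz,uyzqo] -> 14 lines: xpwe desye fqf gcb kjz uyzqo npmkf ptfn fgog rzr venfr uwzd ikzo hbde
Hunk 2: at line 1 remove [desye,fqf] add [mhsa,ijx] -> 14 lines: xpwe mhsa ijx gcb kjz uyzqo npmkf ptfn fgog rzr venfr uwzd ikzo hbde
Hunk 3: at line 6 remove [npmkf,ptfn] add [nfv,gudw] -> 14 lines: xpwe mhsa ijx gcb kjz uyzqo nfv gudw fgog rzr venfr uwzd ikzo hbde
Hunk 4: at line 4 remove [uyzqo,nfv] add [jil] -> 13 lines: xpwe mhsa ijx gcb kjz jil gudw fgog rzr venfr uwzd ikzo hbde
Hunk 5: at line 2 remove [ijx,gcb,kjz] add [gwip,bukv] -> 12 lines: xpwe mhsa gwip bukv jil gudw fgog rzr venfr uwzd ikzo hbde
Final line count: 12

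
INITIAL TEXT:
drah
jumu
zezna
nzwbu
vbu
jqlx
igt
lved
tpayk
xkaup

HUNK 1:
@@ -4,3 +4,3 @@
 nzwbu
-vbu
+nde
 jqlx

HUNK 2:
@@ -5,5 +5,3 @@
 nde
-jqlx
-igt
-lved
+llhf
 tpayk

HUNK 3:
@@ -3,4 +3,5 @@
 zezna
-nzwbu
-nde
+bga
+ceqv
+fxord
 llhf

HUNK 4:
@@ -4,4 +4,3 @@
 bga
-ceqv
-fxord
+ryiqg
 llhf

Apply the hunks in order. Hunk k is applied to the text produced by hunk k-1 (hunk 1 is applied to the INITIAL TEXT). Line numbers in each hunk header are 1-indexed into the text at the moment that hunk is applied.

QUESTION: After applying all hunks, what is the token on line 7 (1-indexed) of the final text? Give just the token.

Hunk 1: at line 4 remove [vbu] add [nde] -> 10 lines: drah jumu zezna nzwbu nde jqlx igt lved tpayk xkaup
Hunk 2: at line 5 remove [jqlx,igt,lved] add [llhf] -> 8 lines: drah jumu zezna nzwbu nde llhf tpayk xkaup
Hunk 3: at line 3 remove [nzwbu,nde] add [bga,ceqv,fxord] -> 9 lines: drah jumu zezna bga ceqv fxord llhf tpayk xkaup
Hunk 4: at line 4 remove [ceqv,fxord] add [ryiqg] -> 8 lines: drah jumu zezna bga ryiqg llhf tpayk xkaup
Final line 7: tpayk

Answer: tpayk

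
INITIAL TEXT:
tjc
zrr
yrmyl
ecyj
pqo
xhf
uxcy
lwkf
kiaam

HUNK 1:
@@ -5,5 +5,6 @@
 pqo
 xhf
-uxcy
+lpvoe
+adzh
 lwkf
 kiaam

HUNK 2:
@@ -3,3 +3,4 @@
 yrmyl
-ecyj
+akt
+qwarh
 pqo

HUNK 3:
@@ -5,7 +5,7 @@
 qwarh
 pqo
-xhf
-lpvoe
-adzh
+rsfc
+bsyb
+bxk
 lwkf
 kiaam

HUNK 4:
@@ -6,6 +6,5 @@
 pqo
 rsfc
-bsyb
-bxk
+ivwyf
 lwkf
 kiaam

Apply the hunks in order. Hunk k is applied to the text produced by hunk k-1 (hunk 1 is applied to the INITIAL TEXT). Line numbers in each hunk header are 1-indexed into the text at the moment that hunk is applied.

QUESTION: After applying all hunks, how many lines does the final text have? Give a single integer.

Answer: 10

Derivation:
Hunk 1: at line 5 remove [uxcy] add [lpvoe,adzh] -> 10 lines: tjc zrr yrmyl ecyj pqo xhf lpvoe adzh lwkf kiaam
Hunk 2: at line 3 remove [ecyj] add [akt,qwarh] -> 11 lines: tjc zrr yrmyl akt qwarh pqo xhf lpvoe adzh lwkf kiaam
Hunk 3: at line 5 remove [xhf,lpvoe,adzh] add [rsfc,bsyb,bxk] -> 11 lines: tjc zrr yrmyl akt qwarh pqo rsfc bsyb bxk lwkf kiaam
Hunk 4: at line 6 remove [bsyb,bxk] add [ivwyf] -> 10 lines: tjc zrr yrmyl akt qwarh pqo rsfc ivwyf lwkf kiaam
Final line count: 10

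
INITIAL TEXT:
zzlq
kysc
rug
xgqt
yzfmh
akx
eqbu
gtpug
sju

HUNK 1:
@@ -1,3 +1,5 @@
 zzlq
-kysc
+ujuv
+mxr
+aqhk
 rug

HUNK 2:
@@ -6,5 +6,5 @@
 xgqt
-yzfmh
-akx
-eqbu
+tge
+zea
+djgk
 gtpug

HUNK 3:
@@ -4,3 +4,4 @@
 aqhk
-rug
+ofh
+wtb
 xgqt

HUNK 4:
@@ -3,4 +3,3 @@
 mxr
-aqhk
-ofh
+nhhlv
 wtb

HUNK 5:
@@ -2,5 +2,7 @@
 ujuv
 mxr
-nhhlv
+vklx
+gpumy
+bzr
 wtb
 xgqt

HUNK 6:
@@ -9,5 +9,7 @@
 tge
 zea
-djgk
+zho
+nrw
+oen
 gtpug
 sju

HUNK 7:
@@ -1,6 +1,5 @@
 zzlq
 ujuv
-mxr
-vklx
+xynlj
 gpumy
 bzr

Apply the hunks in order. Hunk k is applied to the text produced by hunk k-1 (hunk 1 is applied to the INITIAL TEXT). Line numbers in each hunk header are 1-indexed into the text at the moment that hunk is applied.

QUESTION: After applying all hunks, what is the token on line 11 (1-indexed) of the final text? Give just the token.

Answer: nrw

Derivation:
Hunk 1: at line 1 remove [kysc] add [ujuv,mxr,aqhk] -> 11 lines: zzlq ujuv mxr aqhk rug xgqt yzfmh akx eqbu gtpug sju
Hunk 2: at line 6 remove [yzfmh,akx,eqbu] add [tge,zea,djgk] -> 11 lines: zzlq ujuv mxr aqhk rug xgqt tge zea djgk gtpug sju
Hunk 3: at line 4 remove [rug] add [ofh,wtb] -> 12 lines: zzlq ujuv mxr aqhk ofh wtb xgqt tge zea djgk gtpug sju
Hunk 4: at line 3 remove [aqhk,ofh] add [nhhlv] -> 11 lines: zzlq ujuv mxr nhhlv wtb xgqt tge zea djgk gtpug sju
Hunk 5: at line 2 remove [nhhlv] add [vklx,gpumy,bzr] -> 13 lines: zzlq ujuv mxr vklx gpumy bzr wtb xgqt tge zea djgk gtpug sju
Hunk 6: at line 9 remove [djgk] add [zho,nrw,oen] -> 15 lines: zzlq ujuv mxr vklx gpumy bzr wtb xgqt tge zea zho nrw oen gtpug sju
Hunk 7: at line 1 remove [mxr,vklx] add [xynlj] -> 14 lines: zzlq ujuv xynlj gpumy bzr wtb xgqt tge zea zho nrw oen gtpug sju
Final line 11: nrw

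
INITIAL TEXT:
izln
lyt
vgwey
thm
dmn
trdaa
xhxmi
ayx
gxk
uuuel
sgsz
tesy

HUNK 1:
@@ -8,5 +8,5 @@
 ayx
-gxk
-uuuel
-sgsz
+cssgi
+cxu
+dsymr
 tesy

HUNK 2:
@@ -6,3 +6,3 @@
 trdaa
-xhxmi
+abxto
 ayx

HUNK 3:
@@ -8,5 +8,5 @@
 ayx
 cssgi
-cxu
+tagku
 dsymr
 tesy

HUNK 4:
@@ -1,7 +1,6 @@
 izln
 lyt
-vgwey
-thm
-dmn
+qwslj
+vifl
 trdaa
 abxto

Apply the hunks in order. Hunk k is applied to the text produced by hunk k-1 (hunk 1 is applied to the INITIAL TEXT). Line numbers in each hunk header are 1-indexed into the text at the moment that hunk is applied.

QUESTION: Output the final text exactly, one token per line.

Hunk 1: at line 8 remove [gxk,uuuel,sgsz] add [cssgi,cxu,dsymr] -> 12 lines: izln lyt vgwey thm dmn trdaa xhxmi ayx cssgi cxu dsymr tesy
Hunk 2: at line 6 remove [xhxmi] add [abxto] -> 12 lines: izln lyt vgwey thm dmn trdaa abxto ayx cssgi cxu dsymr tesy
Hunk 3: at line 8 remove [cxu] add [tagku] -> 12 lines: izln lyt vgwey thm dmn trdaa abxto ayx cssgi tagku dsymr tesy
Hunk 4: at line 1 remove [vgwey,thm,dmn] add [qwslj,vifl] -> 11 lines: izln lyt qwslj vifl trdaa abxto ayx cssgi tagku dsymr tesy

Answer: izln
lyt
qwslj
vifl
trdaa
abxto
ayx
cssgi
tagku
dsymr
tesy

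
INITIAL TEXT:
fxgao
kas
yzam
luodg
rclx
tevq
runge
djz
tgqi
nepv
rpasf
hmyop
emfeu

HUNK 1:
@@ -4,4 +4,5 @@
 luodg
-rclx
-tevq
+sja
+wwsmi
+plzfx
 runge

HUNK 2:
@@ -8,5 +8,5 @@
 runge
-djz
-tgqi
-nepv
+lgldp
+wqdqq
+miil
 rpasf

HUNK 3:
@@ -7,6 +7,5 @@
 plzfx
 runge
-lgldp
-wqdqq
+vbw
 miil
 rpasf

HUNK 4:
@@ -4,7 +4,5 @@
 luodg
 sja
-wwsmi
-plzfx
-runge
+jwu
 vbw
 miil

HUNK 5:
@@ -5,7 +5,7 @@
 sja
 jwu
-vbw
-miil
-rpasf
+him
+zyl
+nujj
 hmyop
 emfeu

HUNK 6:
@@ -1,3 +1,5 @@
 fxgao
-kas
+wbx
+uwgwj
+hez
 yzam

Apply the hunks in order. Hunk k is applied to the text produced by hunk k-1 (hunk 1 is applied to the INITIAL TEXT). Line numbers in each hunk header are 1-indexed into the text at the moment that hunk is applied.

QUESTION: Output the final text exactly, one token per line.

Answer: fxgao
wbx
uwgwj
hez
yzam
luodg
sja
jwu
him
zyl
nujj
hmyop
emfeu

Derivation:
Hunk 1: at line 4 remove [rclx,tevq] add [sja,wwsmi,plzfx] -> 14 lines: fxgao kas yzam luodg sja wwsmi plzfx runge djz tgqi nepv rpasf hmyop emfeu
Hunk 2: at line 8 remove [djz,tgqi,nepv] add [lgldp,wqdqq,miil] -> 14 lines: fxgao kas yzam luodg sja wwsmi plzfx runge lgldp wqdqq miil rpasf hmyop emfeu
Hunk 3: at line 7 remove [lgldp,wqdqq] add [vbw] -> 13 lines: fxgao kas yzam luodg sja wwsmi plzfx runge vbw miil rpasf hmyop emfeu
Hunk 4: at line 4 remove [wwsmi,plzfx,runge] add [jwu] -> 11 lines: fxgao kas yzam luodg sja jwu vbw miil rpasf hmyop emfeu
Hunk 5: at line 5 remove [vbw,miil,rpasf] add [him,zyl,nujj] -> 11 lines: fxgao kas yzam luodg sja jwu him zyl nujj hmyop emfeu
Hunk 6: at line 1 remove [kas] add [wbx,uwgwj,hez] -> 13 lines: fxgao wbx uwgwj hez yzam luodg sja jwu him zyl nujj hmyop emfeu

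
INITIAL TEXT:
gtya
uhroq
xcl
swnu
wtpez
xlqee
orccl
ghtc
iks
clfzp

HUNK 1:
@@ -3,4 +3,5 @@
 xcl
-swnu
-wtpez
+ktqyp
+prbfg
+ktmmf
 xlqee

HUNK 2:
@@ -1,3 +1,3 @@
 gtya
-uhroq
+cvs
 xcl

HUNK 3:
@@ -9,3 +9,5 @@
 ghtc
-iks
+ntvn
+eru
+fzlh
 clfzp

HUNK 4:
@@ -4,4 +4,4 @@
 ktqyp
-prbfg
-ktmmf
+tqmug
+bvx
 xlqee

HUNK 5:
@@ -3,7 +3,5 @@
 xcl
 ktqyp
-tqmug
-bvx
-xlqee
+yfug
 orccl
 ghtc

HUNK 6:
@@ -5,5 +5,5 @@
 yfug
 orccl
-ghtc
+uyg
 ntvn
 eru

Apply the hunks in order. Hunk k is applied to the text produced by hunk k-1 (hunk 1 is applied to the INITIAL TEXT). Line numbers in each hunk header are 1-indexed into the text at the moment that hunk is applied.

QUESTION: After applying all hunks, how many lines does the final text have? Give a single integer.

Answer: 11

Derivation:
Hunk 1: at line 3 remove [swnu,wtpez] add [ktqyp,prbfg,ktmmf] -> 11 lines: gtya uhroq xcl ktqyp prbfg ktmmf xlqee orccl ghtc iks clfzp
Hunk 2: at line 1 remove [uhroq] add [cvs] -> 11 lines: gtya cvs xcl ktqyp prbfg ktmmf xlqee orccl ghtc iks clfzp
Hunk 3: at line 9 remove [iks] add [ntvn,eru,fzlh] -> 13 lines: gtya cvs xcl ktqyp prbfg ktmmf xlqee orccl ghtc ntvn eru fzlh clfzp
Hunk 4: at line 4 remove [prbfg,ktmmf] add [tqmug,bvx] -> 13 lines: gtya cvs xcl ktqyp tqmug bvx xlqee orccl ghtc ntvn eru fzlh clfzp
Hunk 5: at line 3 remove [tqmug,bvx,xlqee] add [yfug] -> 11 lines: gtya cvs xcl ktqyp yfug orccl ghtc ntvn eru fzlh clfzp
Hunk 6: at line 5 remove [ghtc] add [uyg] -> 11 lines: gtya cvs xcl ktqyp yfug orccl uyg ntvn eru fzlh clfzp
Final line count: 11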